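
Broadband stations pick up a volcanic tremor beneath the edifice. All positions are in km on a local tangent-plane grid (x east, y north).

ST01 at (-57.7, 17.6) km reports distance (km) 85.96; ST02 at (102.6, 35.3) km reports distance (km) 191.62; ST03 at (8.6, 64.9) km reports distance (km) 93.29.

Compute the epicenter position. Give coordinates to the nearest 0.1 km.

x ≈ -77.3 km, y ≈ 101.3 km

Circle about each station: (x + 57.7)² + (y − 17.6)² = 85.96²; (x − 102.6)² + (y − 35.3)² = 191.62²; (x − 8.6)² + (y − 64.9)² = 93.29².
Subtracting the ST01 equation from the ST02 and ST03 equations removes the quadratic terms:
320.6 x + 35.4 y = -21195.30
132.6 x + 94.6 y = -666.98
Solving the 2×2 system: x ≈ -77.3, y ≈ 101.3 km.
Check against ST01 (with the unrounded x, y): √((x + 57.7)²+(y − 17.6)²) = 85.96 ≈ 85.96 km. ✓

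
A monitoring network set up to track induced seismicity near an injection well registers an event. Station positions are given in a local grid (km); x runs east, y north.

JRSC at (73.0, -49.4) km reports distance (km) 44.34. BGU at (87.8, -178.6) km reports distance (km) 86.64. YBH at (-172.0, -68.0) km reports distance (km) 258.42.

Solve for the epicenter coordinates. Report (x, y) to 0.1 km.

Circle about each station: (x − 73.0)² + (y + 49.4)² = 44.34²; (x − 87.8)² + (y + 178.6)² = 86.64²; (x + 172.0)² + (y + 68.0)² = 258.42².
Subtracting pairs of circle equations eliminates x²+y² and gives linear equations (the radical axes):
29.6 x − 258.4 y = 26296.99
-490.0 x − 37.2 y = -38376.22
Solving the 2×2 system: x ≈ 85.3, y ≈ -92.0 km.

x ≈ 85.3 km, y ≈ -92.0 km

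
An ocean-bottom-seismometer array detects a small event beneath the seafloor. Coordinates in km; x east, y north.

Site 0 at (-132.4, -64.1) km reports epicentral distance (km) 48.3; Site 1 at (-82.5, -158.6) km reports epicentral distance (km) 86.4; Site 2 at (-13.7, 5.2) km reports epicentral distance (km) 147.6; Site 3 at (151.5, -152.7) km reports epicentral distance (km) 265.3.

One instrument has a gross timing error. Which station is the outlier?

Solve using three stations at a time. Using Site 0, Site 2, Site 3 (subtract circle equations pairwise → linear system) gives (x, y) ≈ (-109.8, -106.8).
Distances from that point to each station vs reported:
  Site 0: calculated 48.3 vs reported 48.3 → residual 0.0 km
  Site 1: calculated 58.5 vs reported 86.4 → residual 27.9 km
  Site 2: calculated 147.6 vs reported 147.6 → residual 0.0 km
  Site 3: calculated 265.3 vs reported 265.3 → residual 0.0 km
Site 0, Site 2, Site 3 are mutually consistent (residuals ≈ 0); Site 1 is off by 27.9 km.

Site 1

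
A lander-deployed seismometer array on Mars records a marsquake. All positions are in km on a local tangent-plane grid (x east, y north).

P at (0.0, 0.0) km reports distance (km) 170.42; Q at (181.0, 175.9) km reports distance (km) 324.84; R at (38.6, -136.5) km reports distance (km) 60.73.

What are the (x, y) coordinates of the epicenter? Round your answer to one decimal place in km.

Circle about each station: x² + y² = 170.42²; (x − 181.0)² + (y − 175.9)² = 324.84²; (x − 38.6)² + (y + 136.5)² = 60.73².
Subtracting pairs of circle equations eliminates x²+y² and gives linear equations (the radical axes):
362.0 x + 351.8 y = -12776.24
77.2 x − 273.0 y = 45477.05
Solving the 2×2 system: x ≈ 99.3, y ≈ -138.5 km.

(99.3, -138.5)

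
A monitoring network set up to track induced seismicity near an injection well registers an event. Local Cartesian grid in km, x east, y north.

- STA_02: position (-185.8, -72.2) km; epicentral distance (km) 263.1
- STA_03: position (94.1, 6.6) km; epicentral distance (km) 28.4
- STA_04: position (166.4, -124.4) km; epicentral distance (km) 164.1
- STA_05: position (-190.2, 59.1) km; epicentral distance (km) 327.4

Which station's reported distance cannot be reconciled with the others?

STA_05

Solve using three stations at a time. Using STA_02, STA_03, STA_04 (subtract circle equations pairwise → linear system) gives (x, y) ≈ (65.7, 5.2).
Distances from that point to each station vs reported:
  STA_02: calculated 263.1 vs reported 263.1 → residual 0.0 km
  STA_03: calculated 28.5 vs reported 28.4 → residual 0.1 km
  STA_04: calculated 164.1 vs reported 164.1 → residual 0.0 km
  STA_05: calculated 261.5 vs reported 327.4 → residual 65.9 km
STA_02, STA_03, STA_04 are mutually consistent (residuals ≈ 0); STA_05 is off by 65.9 km.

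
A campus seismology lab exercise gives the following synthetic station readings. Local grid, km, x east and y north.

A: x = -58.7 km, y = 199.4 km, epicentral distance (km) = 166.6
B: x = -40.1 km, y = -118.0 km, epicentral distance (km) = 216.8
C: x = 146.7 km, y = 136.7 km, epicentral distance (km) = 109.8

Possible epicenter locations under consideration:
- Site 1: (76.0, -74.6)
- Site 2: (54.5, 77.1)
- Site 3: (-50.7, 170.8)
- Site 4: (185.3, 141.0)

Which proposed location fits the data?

Site 2

For each candidate, compare |candidate − station| to the reported distance:
Site 1: residuals A 138.7, B 92.9, C 113.0 → max 138.7 km
Site 2: residuals A 0.0, B 0.0, C 0.0 → max 0.0 km
Site 3: residuals A 136.9, B 72.2, C 90.5 → max 136.9 km
Site 4: residuals A 84.3, B 126.5, C 71.0 → max 126.5 km
Only Site 2 has all residuals ≈ 0.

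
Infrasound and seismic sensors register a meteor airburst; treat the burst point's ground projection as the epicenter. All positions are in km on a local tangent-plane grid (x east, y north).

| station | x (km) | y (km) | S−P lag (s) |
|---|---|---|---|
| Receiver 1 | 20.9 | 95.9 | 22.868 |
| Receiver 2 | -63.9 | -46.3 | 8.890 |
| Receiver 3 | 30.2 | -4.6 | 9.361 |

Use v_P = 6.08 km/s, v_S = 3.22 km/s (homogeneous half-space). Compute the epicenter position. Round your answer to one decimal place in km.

(-4.3, -58.6)

Distance from S−P lag: d = Δt · v_P v_S / (v_P − v_S) = Δt · (6.08·3.22)/(6.08−3.22) ≈ 6.8453·Δt.
So d_Receiver 1 = 156.54, d_Receiver 2 = 60.85, d_Receiver 3 = 64.08 km.
Circle about each station: (x − 20.9)² + (y − 95.9)² = 156.54²; (x + 63.9)² + (y + 46.3)² = 60.85²; (x − 30.2)² + (y + 4.6)² = 64.08².
Subtracting the Receiver 1 equation from the Receiver 2 and Receiver 3 equations removes the quadratic terms:
-169.6 x − 284.4 y = 17395.33
18.6 x − 201.0 y = 11698.11
Solving the 2×2 system: x ≈ -4.3, y ≈ -58.6 km.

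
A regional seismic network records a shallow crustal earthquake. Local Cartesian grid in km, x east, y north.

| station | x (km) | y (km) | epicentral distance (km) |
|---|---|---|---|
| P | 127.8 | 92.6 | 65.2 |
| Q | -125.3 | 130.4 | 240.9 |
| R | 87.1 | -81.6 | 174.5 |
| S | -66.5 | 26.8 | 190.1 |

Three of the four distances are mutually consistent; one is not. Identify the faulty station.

P

Solve using three stations at a time. Using Q, R, S (subtract circle equations pairwise → linear system) gives (x, y) ≈ (112.5, 91.2).
Distances from that point to each station vs reported:
  P: calculated 15.3 vs reported 65.2 → residual 49.9 km
  Q: calculated 241.0 vs reported 240.9 → residual 0.1 km
  R: calculated 174.7 vs reported 174.5 → residual 0.2 km
  S: calculated 190.3 vs reported 190.1 → residual 0.2 km
Q, R, S are mutually consistent (residuals ≈ 0); P is off by 49.9 km.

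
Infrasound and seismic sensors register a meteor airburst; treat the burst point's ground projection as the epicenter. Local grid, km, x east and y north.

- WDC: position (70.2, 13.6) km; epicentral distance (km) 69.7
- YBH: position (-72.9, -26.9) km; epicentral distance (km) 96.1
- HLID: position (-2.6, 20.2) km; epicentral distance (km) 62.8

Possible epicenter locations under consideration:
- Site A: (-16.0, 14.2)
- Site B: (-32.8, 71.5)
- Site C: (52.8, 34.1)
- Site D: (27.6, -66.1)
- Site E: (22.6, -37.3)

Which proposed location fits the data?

For each candidate, compare |candidate − station| to the reported distance:
Site A: residuals WDC 16.5, YBH 25.9, HLID 48.1 → max 48.1 km
Site B: residuals WDC 48.5, YBH 10.2, HLID 3.3 → max 48.5 km
Site C: residuals WDC 42.8, YBH 43.6, HLID 5.7 → max 43.6 km
Site D: residuals WDC 20.7, YBH 11.8, HLID 28.6 → max 28.6 km
Site E: residuals WDC 0.0, YBH 0.0, HLID 0.0 → max 0.0 km
Only Site E has all residuals ≈ 0.

Site E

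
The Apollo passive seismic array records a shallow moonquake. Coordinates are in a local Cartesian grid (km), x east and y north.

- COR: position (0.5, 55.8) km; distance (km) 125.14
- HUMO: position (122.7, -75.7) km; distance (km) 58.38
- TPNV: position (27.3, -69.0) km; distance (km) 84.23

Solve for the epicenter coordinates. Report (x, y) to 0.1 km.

Circle about each station: (x − 0.5)² + (y − 55.8)² = 125.14²; (x − 122.7)² + (y + 75.7)² = 58.38²; (x − 27.3)² + (y + 69.0)² = 84.23².
Subtracting pairs of circle equations eliminates x²+y² and gives linear equations (the radical axes):
244.4 x − 263.0 y = 29923.69
53.6 x − 249.6 y = 10957.73
Solving the 2×2 system: x ≈ 97.8, y ≈ -22.9 km.

97.8 km east, -22.9 km north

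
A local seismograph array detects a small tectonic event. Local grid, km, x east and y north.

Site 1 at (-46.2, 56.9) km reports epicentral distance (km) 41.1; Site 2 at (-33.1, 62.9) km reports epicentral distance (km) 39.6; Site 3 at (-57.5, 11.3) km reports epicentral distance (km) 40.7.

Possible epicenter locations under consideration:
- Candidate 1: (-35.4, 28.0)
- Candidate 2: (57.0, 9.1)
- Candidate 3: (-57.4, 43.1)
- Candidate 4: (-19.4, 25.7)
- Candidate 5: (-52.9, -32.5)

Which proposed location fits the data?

For each candidate, compare |candidate − station| to the reported distance:
Candidate 1: residuals Site 1 10.2, Site 2 4.6, Site 3 13.0 → max 13.0 km
Candidate 2: residuals Site 1 72.6, Site 2 65.3, Site 3 73.8 → max 73.8 km
Candidate 3: residuals Site 1 23.3, Site 2 8.3, Site 3 8.9 → max 23.3 km
Candidate 4: residuals Site 1 0.0, Site 2 0.0, Site 3 0.0 → max 0.0 km
Candidate 5: residuals Site 1 48.6, Site 2 57.8, Site 3 3.3 → max 57.8 km
Only Candidate 4 has all residuals ≈ 0.

Candidate 4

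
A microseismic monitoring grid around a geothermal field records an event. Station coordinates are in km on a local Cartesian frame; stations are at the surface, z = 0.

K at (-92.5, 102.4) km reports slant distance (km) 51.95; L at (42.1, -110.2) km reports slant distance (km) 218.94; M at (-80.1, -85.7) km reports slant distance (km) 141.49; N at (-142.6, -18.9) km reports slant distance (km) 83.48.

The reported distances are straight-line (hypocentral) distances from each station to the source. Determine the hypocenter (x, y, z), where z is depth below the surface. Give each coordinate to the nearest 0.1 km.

Each station gives a sphere (x−x_i)² + (y−y_i)² + z² = d_i² (stations at z=0).
Subtracting the K sphere from L and M: z² cancels, leaving linear equations in x and y:
269.2 x − 425.2 y = -50361.48
24.8 x − 376.2 y = -22602.13
Solving: x ≈ -102.896, y ≈ 53.297 km (keep extra digits for the depth step; rounded: -102.9, 53.3).
Then from the K sphere: z² = 51.95² − (x + 92.5)² − (y − 102.4)² with x = -102.896, y = 53.297, so z ≈ 13.402 ≈ 13.4 km.

x ≈ -102.9 km, y ≈ 53.3 km, depth ≈ 13.4 km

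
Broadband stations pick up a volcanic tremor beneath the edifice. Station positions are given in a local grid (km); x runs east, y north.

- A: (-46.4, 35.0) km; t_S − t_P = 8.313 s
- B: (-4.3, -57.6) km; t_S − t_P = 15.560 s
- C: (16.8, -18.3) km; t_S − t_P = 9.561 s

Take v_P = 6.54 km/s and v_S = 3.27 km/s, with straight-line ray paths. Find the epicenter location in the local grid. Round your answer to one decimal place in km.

Distance from S−P lag: d = Δt · v_P v_S / (v_P − v_S) = Δt · (6.54·3.27)/(6.54−3.27) ≈ 6.5400·Δt.
So d_A = 54.37, d_B = 101.76, d_C = 62.53 km.
Circle about each station: (x + 46.4)² + (y − 35.0)² = 54.37²; (x + 4.3)² + (y + 57.6)² = 101.76²; (x − 16.8)² + (y + 18.3)² = 62.53².
Subtracting pairs of circle equations eliminates x²+y² and gives linear equations (the radical axes):
84.2 x − 185.2 y = -7440.71
126.4 x − 106.6 y = -3714.73
Solving the 2×2 system: x ≈ 7.3, y ≈ 43.5 km.

(7.3, 43.5)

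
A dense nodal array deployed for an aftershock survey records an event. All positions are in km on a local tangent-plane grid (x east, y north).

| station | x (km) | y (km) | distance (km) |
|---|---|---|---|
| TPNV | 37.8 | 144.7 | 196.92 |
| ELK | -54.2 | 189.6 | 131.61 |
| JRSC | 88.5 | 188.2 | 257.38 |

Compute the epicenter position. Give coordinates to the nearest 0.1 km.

Circle about each station: (x − 37.8)² + (y − 144.7)² = 196.92²; (x + 54.2)² + (y − 189.6)² = 131.61²; (x − 88.5)² + (y − 188.2)² = 257.38².
Subtracting the TPNV equation from the ELK and JRSC equations removes the quadratic terms:
-184.0 x + 89.8 y = 37975.16
101.4 x + 87.0 y = -6582.42
Solving the 2×2 system: x ≈ -155.1, y ≈ 105.1 km.
Check against TPNV (with the unrounded x, y): √((x − 37.8)²+(y − 144.7)²) = 196.91 ≈ 196.92 km. ✓

x ≈ -155.1 km, y ≈ 105.1 km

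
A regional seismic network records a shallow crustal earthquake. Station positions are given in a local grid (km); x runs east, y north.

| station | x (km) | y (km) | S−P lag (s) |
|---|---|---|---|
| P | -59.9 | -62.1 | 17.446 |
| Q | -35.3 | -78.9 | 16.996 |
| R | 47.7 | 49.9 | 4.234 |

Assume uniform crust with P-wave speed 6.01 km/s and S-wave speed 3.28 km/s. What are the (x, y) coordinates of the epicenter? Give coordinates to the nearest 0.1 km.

(32.8, 23.2)

Distance from S−P lag: d = Δt · v_P v_S / (v_P − v_S) = Δt · (6.01·3.28)/(6.01−3.28) ≈ 7.2208·Δt.
So d_P = 125.97, d_Q = 122.72, d_R = 30.57 km.
Circle about each station: (x + 59.9)² + (y + 62.1)² = 125.97²; (x + 35.3)² + (y + 78.9)² = 122.72²; (x − 47.7)² + (y − 49.9)² = 30.57².
Subtracting the P equation from the Q and R equations removes the quadratic terms:
49.2 x − 33.6 y = 835.12
215.2 x + 224.0 y = 12254.80
Solving the 2×2 system: x ≈ 32.8, y ≈ 23.2 km.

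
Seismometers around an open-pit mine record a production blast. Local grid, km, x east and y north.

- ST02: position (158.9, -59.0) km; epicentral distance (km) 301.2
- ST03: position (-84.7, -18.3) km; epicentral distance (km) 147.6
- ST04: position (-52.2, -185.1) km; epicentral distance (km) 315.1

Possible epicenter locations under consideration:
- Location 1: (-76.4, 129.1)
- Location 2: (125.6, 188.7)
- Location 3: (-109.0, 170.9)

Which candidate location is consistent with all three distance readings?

For each candidate, compare |candidate − station| to the reported distance:
Location 1: residuals ST02 0.0, ST03 0.0, ST04 0.0 → max 0.0 km
Location 2: residuals ST02 51.3, ST03 147.5, ST04 98.8 → max 147.5 km
Location 3: residuals ST02 51.8, ST03 43.2, ST04 45.4 → max 51.8 km
Only Location 1 has all residuals ≈ 0.

Location 1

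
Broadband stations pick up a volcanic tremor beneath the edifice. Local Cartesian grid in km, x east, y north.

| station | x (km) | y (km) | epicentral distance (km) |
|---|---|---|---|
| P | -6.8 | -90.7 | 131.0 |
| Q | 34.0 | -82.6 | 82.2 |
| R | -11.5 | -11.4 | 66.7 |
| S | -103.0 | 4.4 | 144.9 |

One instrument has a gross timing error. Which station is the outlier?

Q

Solve using three stations at a time. Using P, R, S (subtract circle equations pairwise → linear system) gives (x, y) ≈ (39.3, 32.0).
Distances from that point to each station vs reported:
  P: calculated 131.0 vs reported 131.0 → residual 0.0 km
  Q: calculated 114.7 vs reported 82.2 → residual 32.5 km
  R: calculated 66.8 vs reported 66.7 → residual 0.1 km
  S: calculated 144.9 vs reported 144.9 → residual 0.0 km
P, R, S are mutually consistent (residuals ≈ 0); Q is off by 32.5 km.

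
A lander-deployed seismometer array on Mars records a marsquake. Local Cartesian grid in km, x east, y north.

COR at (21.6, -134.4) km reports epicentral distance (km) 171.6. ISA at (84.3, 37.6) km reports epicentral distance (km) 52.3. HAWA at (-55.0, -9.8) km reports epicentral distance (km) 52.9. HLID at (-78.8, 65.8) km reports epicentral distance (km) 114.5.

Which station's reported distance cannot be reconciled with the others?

HAWA

Solve using three stations at a time. Using COR, ISA, HLID (subtract circle equations pairwise → linear system) gives (x, y) ≈ (32.0, 36.9).
Distances from that point to each station vs reported:
  COR: calculated 171.6 vs reported 171.6 → residual 0.0 km
  ISA: calculated 52.3 vs reported 52.3 → residual 0.0 km
  HAWA: calculated 98.7 vs reported 52.9 → residual 45.8 km
  HLID: calculated 114.5 vs reported 114.5 → residual 0.0 km
COR, ISA, HLID are mutually consistent (residuals ≈ 0); HAWA is off by 45.8 km.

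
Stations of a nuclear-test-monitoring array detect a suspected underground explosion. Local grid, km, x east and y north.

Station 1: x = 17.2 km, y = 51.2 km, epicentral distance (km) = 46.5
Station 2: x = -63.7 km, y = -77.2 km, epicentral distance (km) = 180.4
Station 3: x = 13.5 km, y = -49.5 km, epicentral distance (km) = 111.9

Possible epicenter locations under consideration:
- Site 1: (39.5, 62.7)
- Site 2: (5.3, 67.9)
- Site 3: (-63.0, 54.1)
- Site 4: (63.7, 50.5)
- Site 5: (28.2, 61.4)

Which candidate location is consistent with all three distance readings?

For each candidate, compare |candidate − station| to the reported distance:
Site 1: residuals Station 1 21.4, Station 2 6.6, Station 3 3.3 → max 21.4 km
Site 2: residuals Station 1 26.0, Station 2 19.7, Station 3 5.8 → max 26.0 km
Site 3: residuals Station 1 33.8, Station 2 49.1, Station 3 16.9 → max 49.1 km
Site 4: residuals Station 1 0.0, Station 2 0.0, Station 3 0.0 → max 0.0 km
Site 5: residuals Station 1 31.5, Station 2 14.1, Station 3 0.0 → max 31.5 km
Only Site 4 has all residuals ≈ 0.

Site 4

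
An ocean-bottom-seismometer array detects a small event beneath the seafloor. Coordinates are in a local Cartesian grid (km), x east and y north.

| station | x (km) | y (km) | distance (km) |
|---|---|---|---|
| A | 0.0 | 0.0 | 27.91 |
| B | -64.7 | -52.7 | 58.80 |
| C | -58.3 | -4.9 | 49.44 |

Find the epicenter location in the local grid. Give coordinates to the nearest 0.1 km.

x ≈ -13.0 km, y ≈ -24.7 km

Circle about each station: x² + y² = 27.91²; (x + 64.7)² + (y + 52.7)² = 58.80²; (x + 58.3)² + (y + 4.9)² = 49.44².
Subtracting the A equation from the B and C equations removes the quadratic terms:
-129.4 x − 105.4 y = 4284.91
-116.6 x − 9.8 y = 1757.55
Solving the 2×2 system: x ≈ -13.0, y ≈ -24.7 km.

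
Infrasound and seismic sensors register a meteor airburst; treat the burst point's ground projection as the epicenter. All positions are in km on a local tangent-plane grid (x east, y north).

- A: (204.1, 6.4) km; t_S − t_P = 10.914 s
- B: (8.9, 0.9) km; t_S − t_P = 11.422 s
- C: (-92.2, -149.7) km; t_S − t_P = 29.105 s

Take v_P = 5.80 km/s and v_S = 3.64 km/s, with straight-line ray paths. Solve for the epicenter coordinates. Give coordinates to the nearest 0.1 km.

107.9 km east, 52.5 km north

Distance from S−P lag: d = Δt · v_P v_S / (v_P − v_S) = Δt · (5.80·3.64)/(5.80−3.64) ≈ 9.7741·Δt.
So d_A = 106.67, d_B = 111.64, d_C = 284.47 km.
Circle about each station: (x − 204.1)² + (y − 6.4)² = 106.67²; (x − 8.9)² + (y − 0.9)² = 111.64²; (x + 92.2)² + (y + 149.7)² = 284.47².
Subtracting the A equation from the B and C equations removes the quadratic terms:
-390.4 x − 11.0 y = -42702.75
-592.6 x − 312.2 y = -80331.53
Solving the 2×2 system: x ≈ 107.9, y ≈ 52.5 km.
Check against A (with the unrounded x, y): √((x − 204.1)²+(y − 6.4)²) = 106.67 ≈ 106.67 km. ✓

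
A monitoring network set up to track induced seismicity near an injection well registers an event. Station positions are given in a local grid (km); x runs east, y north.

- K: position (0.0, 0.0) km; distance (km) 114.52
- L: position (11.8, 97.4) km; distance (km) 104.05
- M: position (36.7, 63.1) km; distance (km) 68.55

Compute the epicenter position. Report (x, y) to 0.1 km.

Circle about each station: x² + y² = 114.52²; (x − 11.8)² + (y − 97.4)² = 104.05²; (x − 36.7)² + (y − 63.1)² = 68.55².
Subtracting pairs of circle equations eliminates x²+y² and gives linear equations (the radical axes):
23.6 x + 194.8 y = 11914.43
73.4 x + 126.2 y = 13744.23
Solving the 2×2 system: x ≈ 103.7, y ≈ 48.6 km.

103.7 km east, 48.6 km north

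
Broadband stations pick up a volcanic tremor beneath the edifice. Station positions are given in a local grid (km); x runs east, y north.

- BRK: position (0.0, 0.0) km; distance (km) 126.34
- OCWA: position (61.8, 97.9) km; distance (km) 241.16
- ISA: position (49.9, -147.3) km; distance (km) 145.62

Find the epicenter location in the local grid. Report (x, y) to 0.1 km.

-85.3 km east, -93.2 km north

Circle about each station: x² + y² = 126.34²; (x − 61.8)² + (y − 97.9)² = 241.16²; (x − 49.9)² + (y + 147.3)² = 145.62².
Subtracting the BRK equation from the OCWA and ISA equations removes the quadratic terms:
123.6 x + 195.8 y = -28792.70
99.8 x − 294.6 y = 18943.91
Solving the 2×2 system: x ≈ -85.3, y ≈ -93.2 km.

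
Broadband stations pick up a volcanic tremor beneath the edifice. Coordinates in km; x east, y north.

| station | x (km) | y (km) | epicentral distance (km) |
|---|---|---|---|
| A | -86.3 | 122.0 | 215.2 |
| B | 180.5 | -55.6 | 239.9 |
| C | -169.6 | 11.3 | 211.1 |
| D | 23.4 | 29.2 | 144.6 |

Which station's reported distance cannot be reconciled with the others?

C

Solve using three stations at a time. Using A, B, D (subtract circle equations pairwise → linear system) gives (x, y) ≈ (-56.8, -91.2).
Distances from that point to each station vs reported:
  A: calculated 215.2 vs reported 215.2 → residual 0.0 km
  B: calculated 239.9 vs reported 239.9 → residual 0.0 km
  C: calculated 152.4 vs reported 211.1 → residual 58.7 km
  D: calculated 144.7 vs reported 144.6 → residual 0.1 km
A, B, D are mutually consistent (residuals ≈ 0); C is off by 58.7 km.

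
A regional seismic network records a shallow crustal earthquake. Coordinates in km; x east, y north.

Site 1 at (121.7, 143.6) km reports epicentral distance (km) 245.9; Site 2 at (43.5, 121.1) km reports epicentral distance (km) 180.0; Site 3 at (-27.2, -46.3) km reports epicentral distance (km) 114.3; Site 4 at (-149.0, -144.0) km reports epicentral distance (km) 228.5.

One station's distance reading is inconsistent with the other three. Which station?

Site 2

Solve using three stations at a time. Using Site 1, Site 3, Site 4 (subtract circle equations pairwise → linear system) gives (x, y) ≈ (74.5, -97.5).
Distances from that point to each station vs reported:
  Site 1: calculated 245.7 vs reported 245.9 → residual 0.2 km
  Site 2: calculated 220.8 vs reported 180.0 → residual 40.8 km
  Site 3: calculated 113.9 vs reported 114.3 → residual 0.4 km
  Site 4: calculated 228.3 vs reported 228.5 → residual 0.2 km
Site 1, Site 3, Site 4 are mutually consistent (residuals ≈ 0); Site 2 is off by 40.8 km.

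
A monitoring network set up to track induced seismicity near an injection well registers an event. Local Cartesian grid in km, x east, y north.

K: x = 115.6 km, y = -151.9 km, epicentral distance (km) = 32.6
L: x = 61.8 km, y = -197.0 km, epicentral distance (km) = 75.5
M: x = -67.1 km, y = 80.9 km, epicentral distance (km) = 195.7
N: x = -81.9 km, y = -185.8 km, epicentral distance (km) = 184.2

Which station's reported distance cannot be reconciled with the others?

Solve using three stations at a time. Using K, L, N (subtract circle equations pairwise → linear system) gives (x, y) ≈ (93.1, -128.3).
Distances from that point to each station vs reported:
  K: calculated 32.6 vs reported 32.6 → residual 0.0 km
  L: calculated 75.5 vs reported 75.5 → residual 0.0 km
  M: calculated 263.5 vs reported 195.7 → residual 67.8 km
  N: calculated 184.2 vs reported 184.2 → residual 0.0 km
K, L, N are mutually consistent (residuals ≈ 0); M is off by 67.8 km.

M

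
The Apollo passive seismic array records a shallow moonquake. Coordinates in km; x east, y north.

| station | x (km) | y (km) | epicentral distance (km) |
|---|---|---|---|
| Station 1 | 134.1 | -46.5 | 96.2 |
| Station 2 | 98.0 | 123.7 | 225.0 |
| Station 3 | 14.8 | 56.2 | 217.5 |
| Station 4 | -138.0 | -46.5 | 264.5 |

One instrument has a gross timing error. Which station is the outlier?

Solve using three stations at a time. Using Station 1, Station 3, Station 4 (subtract circle equations pairwise → linear system) gives (x, y) ≈ (109.6, -139.6).
Distances from that point to each station vs reported:
  Station 1: calculated 96.2 vs reported 96.2 → residual 0.0 km
  Station 2: calculated 263.5 vs reported 225.0 → residual 38.5 km
  Station 3: calculated 217.5 vs reported 217.5 → residual 0.0 km
  Station 4: calculated 264.5 vs reported 264.5 → residual 0.0 km
Station 1, Station 3, Station 4 are mutually consistent (residuals ≈ 0); Station 2 is off by 38.5 km.

Station 2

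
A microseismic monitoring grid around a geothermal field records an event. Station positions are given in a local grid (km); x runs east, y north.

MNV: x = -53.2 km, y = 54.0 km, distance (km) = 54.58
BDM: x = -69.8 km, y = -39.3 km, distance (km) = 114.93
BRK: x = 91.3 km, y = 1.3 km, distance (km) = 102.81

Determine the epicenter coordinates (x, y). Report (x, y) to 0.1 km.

(1.3, 51.0)

Circle about each station: (x + 53.2)² + (y − 54.0)² = 54.58²; (x + 69.8)² + (y + 39.3)² = 114.93²; (x − 91.3)² + (y − 1.3)² = 102.81².
Subtracting the MNV equation from the BDM and BRK equations removes the quadratic terms:
-33.2 x − 186.6 y = -9559.64
289.0 x − 105.4 y = -4999.78
Solving the 2×2 system: x ≈ 1.3, y ≈ 51.0 km.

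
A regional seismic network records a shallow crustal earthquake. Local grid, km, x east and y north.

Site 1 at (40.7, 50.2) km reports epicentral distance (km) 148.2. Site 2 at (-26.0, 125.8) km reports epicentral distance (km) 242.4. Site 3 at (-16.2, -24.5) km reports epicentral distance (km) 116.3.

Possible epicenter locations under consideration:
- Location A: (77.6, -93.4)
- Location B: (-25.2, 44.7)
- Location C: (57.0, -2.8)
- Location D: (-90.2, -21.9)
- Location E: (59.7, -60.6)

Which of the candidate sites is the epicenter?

Location A

For each candidate, compare |candidate − station| to the reported distance:
Location A: residuals Site 1 0.1, Site 2 0.0, Site 3 0.1 → max 0.1 km
Location B: residuals Site 1 82.1, Site 2 161.3, Site 3 46.5 → max 161.3 km
Location C: residuals Site 1 92.8, Site 2 89.3, Site 3 40.0 → max 92.8 km
Location D: residuals Site 1 1.2, Site 2 81.4, Site 3 42.3 → max 81.4 km
Location E: residuals Site 1 35.8, Site 2 37.2, Site 3 32.3 → max 37.2 km
Only Location A has all residuals ≈ 0.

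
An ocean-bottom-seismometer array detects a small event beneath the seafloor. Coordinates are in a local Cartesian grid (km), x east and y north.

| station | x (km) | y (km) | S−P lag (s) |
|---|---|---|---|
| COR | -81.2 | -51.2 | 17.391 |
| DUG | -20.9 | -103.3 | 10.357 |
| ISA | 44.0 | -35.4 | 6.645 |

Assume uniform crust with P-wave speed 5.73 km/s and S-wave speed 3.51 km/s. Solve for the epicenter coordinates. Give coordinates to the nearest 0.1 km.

x ≈ 71.8 km, y ≈ -88.8 km

Distance from S−P lag: d = Δt · v_P v_S / (v_P − v_S) = Δt · (5.73·3.51)/(5.73−3.51) ≈ 9.0596·Δt.
So d_COR = 157.56, d_DUG = 93.83, d_ISA = 60.20 km.
Circle about each station: (x + 81.2)² + (y + 51.2)² = 157.56²; (x + 20.9)² + (y + 103.3)² = 93.83²; (x − 44.0)² + (y + 35.4)² = 60.20².
Subtracting the COR equation from the DUG and ISA equations removes the quadratic terms:
120.6 x − 104.2 y = 17913.90
250.4 x + 31.6 y = 15175.39
Solving the 2×2 system: x ≈ 71.8, y ≈ -88.8 km.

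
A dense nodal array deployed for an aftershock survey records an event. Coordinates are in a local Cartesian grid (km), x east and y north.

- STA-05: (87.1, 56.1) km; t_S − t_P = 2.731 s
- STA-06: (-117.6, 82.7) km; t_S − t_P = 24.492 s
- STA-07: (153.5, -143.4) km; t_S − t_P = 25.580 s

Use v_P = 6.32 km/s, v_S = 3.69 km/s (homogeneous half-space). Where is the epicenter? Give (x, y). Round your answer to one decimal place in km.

x ≈ 99.5 km, y ≈ 76.9 km

Distance from S−P lag: d = Δt · v_P v_S / (v_P − v_S) = Δt · (6.32·3.69)/(6.32−3.69) ≈ 8.8672·Δt.
So d_STA-05 = 24.22, d_STA-06 = 217.18, d_STA-07 = 226.82 km.
Circle about each station: (x − 87.1)² + (y − 56.1)² = 24.22²; (x + 117.6)² + (y − 82.7)² = 217.18²; (x − 153.5)² + (y + 143.4)² = 226.82².
Subtracting the STA-05 equation from the STA-06 and STA-07 equations removes the quadratic terms:
-409.4 x + 53.2 y = -36645.11
132.8 x − 399.0 y = -17468.51
Solving the 2×2 system: x ≈ 99.5, y ≈ 76.9 km.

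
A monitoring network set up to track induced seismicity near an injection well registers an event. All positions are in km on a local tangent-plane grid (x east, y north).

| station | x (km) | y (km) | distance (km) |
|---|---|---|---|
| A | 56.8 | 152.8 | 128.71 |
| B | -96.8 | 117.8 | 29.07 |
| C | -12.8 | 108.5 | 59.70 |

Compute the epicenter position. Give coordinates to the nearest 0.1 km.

x ≈ -69.4 km, y ≈ 127.5 km

Circle about each station: (x − 56.8)² + (y − 152.8)² = 128.71²; (x + 96.8)² + (y − 117.8)² = 29.07²; (x + 12.8)² + (y − 108.5)² = 59.70².
Subtracting pairs of circle equations eliminates x²+y² and gives linear equations (the radical axes):
-307.2 x − 70.0 y = 12394.20
-139.2 x − 88.6 y = -1635.82
Solving the 2×2 system: x ≈ -69.4, y ≈ 127.5 km.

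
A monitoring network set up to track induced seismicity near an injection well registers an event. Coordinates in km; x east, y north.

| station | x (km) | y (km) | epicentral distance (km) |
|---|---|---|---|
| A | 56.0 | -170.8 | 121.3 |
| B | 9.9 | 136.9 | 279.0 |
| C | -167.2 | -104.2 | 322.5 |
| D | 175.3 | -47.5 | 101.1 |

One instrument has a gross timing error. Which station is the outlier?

D

Solve using three stations at a time. Using A, B, C (subtract circle equations pairwise → linear system) gives (x, y) ≈ (155.3, -101.2).
Distances from that point to each station vs reported:
  A: calculated 121.2 vs reported 121.3 → residual 0.1 km
  B: calculated 279.0 vs reported 279.0 → residual 0.0 km
  C: calculated 322.5 vs reported 322.5 → residual 0.0 km
  D: calculated 57.3 vs reported 101.1 → residual 43.8 km
A, B, C are mutually consistent (residuals ≈ 0); D is off by 43.8 km.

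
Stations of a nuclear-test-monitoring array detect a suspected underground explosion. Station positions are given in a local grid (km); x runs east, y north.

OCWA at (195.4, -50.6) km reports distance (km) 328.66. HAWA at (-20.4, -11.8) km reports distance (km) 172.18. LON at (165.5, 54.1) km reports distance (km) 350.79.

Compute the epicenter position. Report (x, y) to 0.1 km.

Circle about each station: (x − 195.4)² + (y + 50.6)² = 328.66²; (x + 20.4)² + (y + 11.8)² = 172.18²; (x − 165.5)² + (y − 54.1)² = 350.79².
Subtracting pairs of circle equations eliminates x²+y² and gives linear equations (the radical axes):
-431.6 x + 77.6 y = 38185.32
-59.8 x + 209.4 y = -25460.69
Solving the 2×2 system: x ≈ -116.3, y ≈ -154.8 km.

x ≈ -116.3 km, y ≈ -154.8 km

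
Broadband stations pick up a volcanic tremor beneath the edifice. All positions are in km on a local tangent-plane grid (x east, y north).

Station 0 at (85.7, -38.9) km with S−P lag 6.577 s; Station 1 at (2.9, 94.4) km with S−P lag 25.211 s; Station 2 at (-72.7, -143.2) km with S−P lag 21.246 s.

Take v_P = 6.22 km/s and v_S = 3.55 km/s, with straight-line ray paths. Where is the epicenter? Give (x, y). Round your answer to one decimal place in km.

(95.5, -92.4)

Distance from S−P lag: d = Δt · v_P v_S / (v_P − v_S) = Δt · (6.22·3.55)/(6.22−3.55) ≈ 8.2700·Δt.
So d_Station 0 = 54.39, d_Station 1 = 208.50, d_Station 2 = 175.71 km.
Circle about each station: (x − 85.7)² + (y + 38.9)² = 54.39²; (x − 2.9)² + (y − 94.4)² = 208.50²; (x + 72.7)² + (y + 143.2)² = 175.71².
Subtracting pairs of circle equations eliminates x²+y² and gives linear equations (the radical axes):
-165.6 x + 266.6 y = -40451.91
-316.8 x − 208.6 y = -10981.90
Solving the 2×2 system: x ≈ 95.5, y ≈ -92.4 km.
Check against Station 0 (with the unrounded x, y): √((x − 85.7)²+(y + 38.9)²) = 54.40 ≈ 54.39 km. ✓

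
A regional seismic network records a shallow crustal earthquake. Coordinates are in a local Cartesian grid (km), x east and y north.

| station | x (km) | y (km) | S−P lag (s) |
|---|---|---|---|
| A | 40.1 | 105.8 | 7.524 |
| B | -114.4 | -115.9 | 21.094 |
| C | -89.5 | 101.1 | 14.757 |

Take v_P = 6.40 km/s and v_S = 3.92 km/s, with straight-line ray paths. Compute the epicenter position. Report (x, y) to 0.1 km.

(41.6, 29.7)

Distance from S−P lag: d = Δt · v_P v_S / (v_P − v_S) = Δt · (6.40·3.92)/(6.40−3.92) ≈ 10.1161·Δt.
So d_A = 76.11, d_B = 213.39, d_C = 149.28 km.
Circle about each station: (x − 40.1)² + (y − 105.8)² = 76.11²; (x + 114.4)² + (y + 115.9)² = 213.39²; (x + 89.5)² + (y − 101.1)² = 149.28².
Subtracting the A equation from the B and C equations removes the quadratic terms:
-309.0 x − 443.4 y = -26024.04
-259.2 x − 9.4 y = -11061.98
Solving the 2×2 system: x ≈ 41.6, y ≈ 29.7 km.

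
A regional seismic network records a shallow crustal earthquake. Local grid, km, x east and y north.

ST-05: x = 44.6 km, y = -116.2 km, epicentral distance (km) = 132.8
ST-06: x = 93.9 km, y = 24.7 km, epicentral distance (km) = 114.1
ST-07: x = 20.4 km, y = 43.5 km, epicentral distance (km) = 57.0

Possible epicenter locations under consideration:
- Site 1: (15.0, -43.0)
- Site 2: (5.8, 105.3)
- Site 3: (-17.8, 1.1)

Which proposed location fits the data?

For each candidate, compare |candidate − station| to the reported distance:
Site 1: residuals ST-05 53.8, ST-06 10.1, ST-07 29.7 → max 53.8 km
Site 2: residuals ST-05 92.1, ST-06 5.3, ST-07 6.5 → max 92.1 km
Site 3: residuals ST-05 0.1, ST-06 0.1, ST-07 0.1 → max 0.1 km
Only Site 3 has all residuals ≈ 0.

Site 3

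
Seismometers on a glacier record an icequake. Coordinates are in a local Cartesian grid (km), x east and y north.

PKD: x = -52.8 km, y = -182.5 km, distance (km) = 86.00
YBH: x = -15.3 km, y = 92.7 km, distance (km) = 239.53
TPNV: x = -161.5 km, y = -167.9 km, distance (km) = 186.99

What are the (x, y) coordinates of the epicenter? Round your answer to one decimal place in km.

Circle about each station: (x + 52.8)² + (y + 182.5)² = 86.00²; (x + 15.3)² + (y − 92.7)² = 239.53²; (x + 161.5)² + (y + 167.9)² = 186.99².
Subtracting pairs of circle equations eliminates x²+y² and gives linear equations (the radical axes):
75.0 x + 550.4 y = -77245.33
-217.4 x + 29.2 y = -9390.69
Solving the 2×2 system: x ≈ 23.9, y ≈ -143.6 km.
Check against PKD (with the unrounded x, y): √((x + 52.8)²+(y + 182.5)²) = 86.01 ≈ 86.00 km. ✓

23.9 km east, -143.6 km north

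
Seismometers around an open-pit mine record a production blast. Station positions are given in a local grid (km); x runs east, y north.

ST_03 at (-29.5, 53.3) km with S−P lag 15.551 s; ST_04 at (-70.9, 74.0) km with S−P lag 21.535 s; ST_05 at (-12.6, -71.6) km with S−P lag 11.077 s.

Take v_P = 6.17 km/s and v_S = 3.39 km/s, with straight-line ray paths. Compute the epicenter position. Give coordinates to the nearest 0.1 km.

Distance from S−P lag: d = Δt · v_P v_S / (v_P − v_S) = Δt · (6.17·3.39)/(6.17−3.39) ≈ 7.5238·Δt.
So d_ST_03 = 117.00, d_ST_04 = 162.03, d_ST_05 = 83.34 km.
Circle about each station: (x + 29.5)² + (y − 53.3)² = 117.00²; (x + 70.9)² + (y − 74.0)² = 162.03²; (x + 12.6)² + (y + 71.6)² = 83.34².
Subtracting pairs of circle equations eliminates x²+y² and gives linear equations (the radical axes):
-82.8 x + 41.4 y = -5773.05
33.8 x − 249.8 y = 8317.62
Solving the 2×2 system: x ≈ 56.9, y ≈ -25.6 km.

x ≈ 56.9 km, y ≈ -25.6 km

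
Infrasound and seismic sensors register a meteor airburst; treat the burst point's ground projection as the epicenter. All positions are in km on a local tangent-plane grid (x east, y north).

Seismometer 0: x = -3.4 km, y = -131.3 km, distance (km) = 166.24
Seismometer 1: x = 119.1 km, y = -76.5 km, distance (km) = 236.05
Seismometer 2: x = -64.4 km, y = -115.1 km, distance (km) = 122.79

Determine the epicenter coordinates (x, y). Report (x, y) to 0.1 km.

Circle about each station: (x + 3.4)² + (y + 131.3)² = 166.24²; (x − 119.1)² + (y + 76.5)² = 236.05²; (x + 64.4)² + (y + 115.1)² = 122.79².
Subtracting the Seismometer 0 equation from the Seismometer 1 and Seismometer 2 equations removes the quadratic terms:
245.0 x + 109.6 y = -25298.05
-122.0 x + 32.4 y = 12702.47
Solving the 2×2 system: x ≈ -103.8, y ≈ 1.2 km.

-103.8 km east, 1.2 km north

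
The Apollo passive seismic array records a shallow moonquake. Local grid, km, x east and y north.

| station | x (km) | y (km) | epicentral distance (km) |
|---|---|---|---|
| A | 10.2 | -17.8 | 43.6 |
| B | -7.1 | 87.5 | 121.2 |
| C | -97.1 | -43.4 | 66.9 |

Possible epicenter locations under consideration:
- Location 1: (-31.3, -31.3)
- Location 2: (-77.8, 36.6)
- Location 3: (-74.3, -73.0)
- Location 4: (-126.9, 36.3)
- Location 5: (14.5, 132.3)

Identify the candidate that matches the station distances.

Location 1

For each candidate, compare |candidate − station| to the reported distance:
Location 1: residuals A 0.0, B 0.0, C 0.0 → max 0.0 km
Location 2: residuals A 59.9, B 34.1, C 15.4 → max 59.9 km
Location 3: residuals A 57.3, B 52.8, C 29.5 → max 57.3 km
Location 4: residuals A 103.8, B 9.1, C 18.2 → max 103.8 km
Location 5: residuals A 106.6, B 71.5, C 141.2 → max 141.2 km
Only Location 1 has all residuals ≈ 0.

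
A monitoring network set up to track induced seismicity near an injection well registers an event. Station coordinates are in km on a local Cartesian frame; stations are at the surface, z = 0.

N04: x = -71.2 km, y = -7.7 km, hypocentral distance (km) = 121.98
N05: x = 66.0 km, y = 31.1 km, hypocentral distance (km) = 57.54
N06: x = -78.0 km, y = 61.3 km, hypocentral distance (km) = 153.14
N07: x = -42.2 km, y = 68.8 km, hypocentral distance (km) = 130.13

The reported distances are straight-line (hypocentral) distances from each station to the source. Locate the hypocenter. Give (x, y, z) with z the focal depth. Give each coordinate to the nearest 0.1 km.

Each station gives a sphere (x−x_i)² + (y−y_i)² + z² = d_i² (stations at z=0).
Subtracting the N04 sphere from N05 and N06: z² cancels, leaving linear equations in x and y:
274.4 x + 77.6 y = 11762.75
-13.6 x + 138.0 y = -3859.78
Solving: x ≈ 49.400, y ≈ -23.101 km (keep extra digits for the depth step; rounded: 49.4, -23.1).
Then from the N04 sphere: z² = 121.98² − (x + 71.2)² − (y + 7.7)² with x = 49.400, y = -23.101, so z ≈ 9.878 ≈ 9.9 km.
Check against N07 (with the unrounded solution): distance 130.13 ≈ 130.13 km. ✓

(49.4, -23.1, 9.9)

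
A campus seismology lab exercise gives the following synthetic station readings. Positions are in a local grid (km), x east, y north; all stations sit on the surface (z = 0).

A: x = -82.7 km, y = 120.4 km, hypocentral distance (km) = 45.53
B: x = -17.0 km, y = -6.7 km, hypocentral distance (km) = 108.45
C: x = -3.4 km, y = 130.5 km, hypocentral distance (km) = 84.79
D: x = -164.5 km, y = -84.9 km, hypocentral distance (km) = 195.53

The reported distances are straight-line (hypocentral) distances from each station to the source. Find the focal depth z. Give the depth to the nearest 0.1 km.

Each station gives a sphere (x−x_i)² + (y−y_i)² + z² = d_i² (stations at z=0).
Subtracting the A sphere from B and C: z² cancels, leaving linear equations in x and y:
131.4 x − 254.2 y = -30689.98
158.6 x + 20.2 y = -9410.00
Solving: x ≈ -70.094, y ≈ 84.499 km (keep extra digits for the depth step; rounded: -70.1, 84.5).
Then from the A sphere: z² = 45.53² − (x + 82.7)² − (y − 120.4)² with x = -70.094, y = 84.499, so z ≈ 25.004 ≈ 25.0 km.

25.0 km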